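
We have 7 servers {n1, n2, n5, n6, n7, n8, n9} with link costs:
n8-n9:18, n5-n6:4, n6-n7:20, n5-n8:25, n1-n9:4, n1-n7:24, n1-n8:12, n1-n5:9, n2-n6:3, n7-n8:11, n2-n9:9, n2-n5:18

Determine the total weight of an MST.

Sort edges by weight, then run Kruskal:
n2-n6 (3): add. Components now {n9} {n2,n6} {n1} {n8} {n7} {n5}
n1-n9 (4): add. Components now {n1,n9} {n2,n6} {n8} {n7} {n5}
n5-n6 (4): add. Components now {n1,n9} {n2,n5,n6} {n8} {n7}
n1-n5 (9): add. Components now {n1,n2,n5,n6,n9} {n8} {n7}
n2-n9 (9): skip — n9 and n2 already connected.
n7-n8 (11): add. Components now {n1,n2,n5,n6,n9} {n7,n8}
n1-n8 (12): add. Components now {n1,n2,n5,n6,n7,n8,n9}
MST edges: n2-n6, n1-n9, n5-n6, n1-n5, n7-n8, n1-n8; total weight 3+4+4+9+11+12 = 43.

43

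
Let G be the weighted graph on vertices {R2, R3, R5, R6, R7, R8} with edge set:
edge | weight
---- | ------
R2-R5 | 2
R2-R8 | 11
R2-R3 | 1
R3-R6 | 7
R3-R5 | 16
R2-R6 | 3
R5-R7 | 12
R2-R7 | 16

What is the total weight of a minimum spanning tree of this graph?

Prim, starting at R7.
Step 1: cheapest edge leaving the tree is R5-R7 (12); add R5.
Step 2: cheapest edge leaving the tree is R2-R5 (2); add R2.
Step 3: cheapest edge leaving the tree is R2-R3 (1); add R3.
Step 4: cheapest edge leaving the tree is R2-R6 (3); add R6.
Step 5: cheapest edge leaving the tree is R2-R8 (11); add R8.
MST edges: R5-R7, R2-R5, R2-R3, R2-R6, R2-R8; total weight 12+2+1+3+11 = 29.

29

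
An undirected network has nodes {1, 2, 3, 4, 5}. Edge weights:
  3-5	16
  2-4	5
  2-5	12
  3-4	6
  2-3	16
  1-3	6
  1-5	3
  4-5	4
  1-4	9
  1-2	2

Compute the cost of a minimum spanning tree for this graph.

15

Kruskal's algorithm — process edges by increasing weight (ties by edge label):
1-2 (2): add. Components now {1,2} {3} {4} {5}
1-5 (3): add. Components now {1,2,5} {3} {4}
4-5 (4): add. Components now {1,2,4,5} {3}
2-4 (5): skip — 2 and 4 already connected.
1-3 (6): add. Components now {1,2,3,4,5}
MST edges: 1-2, 1-5, 4-5, 1-3; total weight 2+3+4+6 = 15.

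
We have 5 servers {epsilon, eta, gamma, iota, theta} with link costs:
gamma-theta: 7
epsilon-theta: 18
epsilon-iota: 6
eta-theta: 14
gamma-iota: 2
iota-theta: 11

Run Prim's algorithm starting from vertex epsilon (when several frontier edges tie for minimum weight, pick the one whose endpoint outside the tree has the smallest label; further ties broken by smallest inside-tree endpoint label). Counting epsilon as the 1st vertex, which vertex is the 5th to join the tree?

Prim's algorithm from epsilon:
Step 1: frontier [epsilon-iota 6, epsilon-theta 18] → take epsilon-iota (6); add iota.
Step 2: frontier [epsilon-theta 18, gamma-iota 2, iota-theta 11] → take gamma-iota (2); add gamma.
Step 3: frontier [epsilon-theta 18, gamma-theta 7, iota-theta 11] → take gamma-theta (7); add theta.
Step 4: frontier [eta-theta 14] → take eta-theta (14); add eta.
Vertex order: epsilon, iota, gamma, theta, eta. The 5th vertex is eta.

eta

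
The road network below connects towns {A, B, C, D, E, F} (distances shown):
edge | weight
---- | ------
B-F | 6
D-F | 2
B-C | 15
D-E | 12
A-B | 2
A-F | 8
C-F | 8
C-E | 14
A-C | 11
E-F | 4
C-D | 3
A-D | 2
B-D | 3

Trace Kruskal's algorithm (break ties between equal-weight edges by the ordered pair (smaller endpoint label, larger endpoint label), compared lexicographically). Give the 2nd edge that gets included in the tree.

Sort edges by weight, then run Kruskal:
A-B (2): add — endpoints in different components.
A-D (2): add — endpoints in different components.
D-F (2): add — endpoints in different components.
B-D (3): skip — B and D already connected.
C-D (3): add — endpoints in different components.
E-F (4): add — endpoints in different components.
The 2nd edge added is A-D.

A-D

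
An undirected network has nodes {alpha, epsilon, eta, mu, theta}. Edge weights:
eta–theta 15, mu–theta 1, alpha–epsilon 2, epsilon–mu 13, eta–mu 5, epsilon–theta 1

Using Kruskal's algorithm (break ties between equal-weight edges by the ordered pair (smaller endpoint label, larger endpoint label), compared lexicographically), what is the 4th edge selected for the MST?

Sort edges by weight, then run Kruskal:
epsilon–theta (1): add — endpoints in different components.
mu–theta (1): add — endpoints in different components.
alpha–epsilon (2): add — endpoints in different components.
eta–mu (5): add — endpoints in different components.
The 4th edge added is eta–mu.

eta-mu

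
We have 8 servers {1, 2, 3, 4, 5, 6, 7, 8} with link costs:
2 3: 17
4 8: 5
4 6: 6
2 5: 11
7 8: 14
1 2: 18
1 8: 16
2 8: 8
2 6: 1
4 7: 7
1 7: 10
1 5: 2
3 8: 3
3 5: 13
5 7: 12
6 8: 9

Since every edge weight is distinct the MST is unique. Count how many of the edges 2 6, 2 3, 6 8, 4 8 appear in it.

Sort edges by weight, then run Kruskal:
2 6 (1): add — endpoints in different components.
1 5 (2): add — endpoints in different components.
3 8 (3): add — endpoints in different components.
4 8 (5): add — endpoints in different components.
4 6 (6): add — endpoints in different components.
4 7 (7): add — endpoints in different components.
2 8 (8): skip — 2 and 8 already connected.
6 8 (9): skip — 6 and 8 already connected.
1 7 (10): add — endpoints in different components.
MST edge set: {2 6, 1 5, 3 8, 4 8, 4 6, 4 7, 1 7}.
Of the listed edges, {2 6, 4 8} are in the MST → 2.

2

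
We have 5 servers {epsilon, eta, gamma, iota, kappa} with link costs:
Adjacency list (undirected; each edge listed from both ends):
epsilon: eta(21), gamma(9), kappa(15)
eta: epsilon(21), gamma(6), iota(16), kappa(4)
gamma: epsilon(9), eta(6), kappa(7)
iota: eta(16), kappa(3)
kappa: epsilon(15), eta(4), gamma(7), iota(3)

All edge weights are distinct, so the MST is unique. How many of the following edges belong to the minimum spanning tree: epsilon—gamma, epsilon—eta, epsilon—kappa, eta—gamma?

2

Kruskal's algorithm — process edges by increasing weight (ties by edge label):
iota—kappa (3): add. Components now {eta} {iota,kappa} {gamma} {epsilon}
eta—kappa (4): add. Components now {eta,iota,kappa} {gamma} {epsilon}
eta—gamma (6): add. Components now {eta,gamma,iota,kappa} {epsilon}
gamma—kappa (7): skip — kappa and gamma already connected.
epsilon—gamma (9): add. Components now {epsilon,eta,gamma,iota,kappa}
MST edge set: {iota—kappa, eta—kappa, eta—gamma, epsilon—gamma}.
Of the listed edges, {epsilon—gamma, eta—gamma} are in the MST → 2.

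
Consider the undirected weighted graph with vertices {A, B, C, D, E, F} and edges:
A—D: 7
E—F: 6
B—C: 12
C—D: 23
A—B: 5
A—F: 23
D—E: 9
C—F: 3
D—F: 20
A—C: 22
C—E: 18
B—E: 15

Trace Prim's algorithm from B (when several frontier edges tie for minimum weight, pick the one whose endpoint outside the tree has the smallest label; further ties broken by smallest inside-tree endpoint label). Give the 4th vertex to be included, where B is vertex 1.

E

Grow the tree from B using Prim:
Step 1: cheapest edge leaving the tree is A—B (5); add A.
Step 2: cheapest edge leaving the tree is A—D (7); add D.
Step 3: cheapest edge leaving the tree is D—E (9); add E.
Step 4: cheapest edge leaving the tree is E—F (6); add F.
Step 5: cheapest edge leaving the tree is C—F (3); add C.
Vertex order: B, A, D, E, F, C. The 4th vertex is E.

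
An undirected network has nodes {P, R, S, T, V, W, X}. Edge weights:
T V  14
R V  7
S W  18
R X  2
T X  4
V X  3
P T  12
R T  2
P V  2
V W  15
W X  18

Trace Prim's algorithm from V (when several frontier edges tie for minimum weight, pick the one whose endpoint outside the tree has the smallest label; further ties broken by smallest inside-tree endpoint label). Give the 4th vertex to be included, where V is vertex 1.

Grow the tree from V using Prim:
Step 1: frontier [P V 2, V X 3, R V 7, T V 14, V W 15] → take P V (2); add P.
Step 2: frontier [P T 12, V X 3, R V 7, T V 14, V W 15] → take V X (3); add X.
Step 3: frontier [P T 12, R V 7, T V 14, V W 15, R X 2, T X 4, W X 18] → take R X (2); add R.
Step 4: frontier [P T 12, R T 2, T V 14, V W 15, T X 4, W X 18] → take R T (2); add T.
Step 5: frontier [V W 15, W X 18] → take V W (15); add W.
Step 6: frontier [S W 18] → take S W (18); add S.
Vertex order: V, P, X, R, T, W, S. The 4th vertex is R.

R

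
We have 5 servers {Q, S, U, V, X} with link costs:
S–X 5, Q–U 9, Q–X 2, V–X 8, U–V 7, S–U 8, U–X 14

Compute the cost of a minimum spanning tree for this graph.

Kruskal: consider edges lightest-first.
Q–X (2): add — endpoints in different components.
S–X (5): add — endpoints in different components.
U–V (7): add — endpoints in different components.
S–U (8): add — endpoints in different components.
MST edges: Q–X, S–X, U–V, S–U; total weight 2+5+7+8 = 22.

22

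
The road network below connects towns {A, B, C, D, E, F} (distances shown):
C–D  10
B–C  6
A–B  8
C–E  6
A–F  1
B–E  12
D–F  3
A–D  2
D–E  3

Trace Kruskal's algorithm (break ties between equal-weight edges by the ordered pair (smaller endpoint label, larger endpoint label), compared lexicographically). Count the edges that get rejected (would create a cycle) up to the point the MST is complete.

Sort edges by weight, then run Kruskal:
A–F (1): add. Components now {A,F} {B} {C} {D} {E}
A–D (2): add. Components now {A,D,F} {B} {C} {E}
D–E (3): add. Components now {A,D,E,F} {B} {C}
D–F (3): skip — D and F already connected.
B–C (6): add. Components now {A,D,E,F} {B,C}
C–E (6): add. Components now {A,B,C,D,E,F}
Edges rejected before the tree was complete: 1.

1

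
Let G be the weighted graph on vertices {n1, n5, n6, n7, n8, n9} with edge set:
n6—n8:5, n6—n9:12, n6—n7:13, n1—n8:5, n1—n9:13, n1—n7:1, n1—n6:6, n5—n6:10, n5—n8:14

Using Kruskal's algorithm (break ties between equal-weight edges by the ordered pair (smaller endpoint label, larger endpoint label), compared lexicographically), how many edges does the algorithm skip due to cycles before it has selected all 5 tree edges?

Sort edges by weight, then run Kruskal:
n1—n7 (1): add — endpoints in different components.
n1—n8 (5): add — endpoints in different components.
n6—n8 (5): add — endpoints in different components.
n1—n6 (6): skip — n1 and n6 already connected.
n5—n6 (10): add — endpoints in different components.
n6—n9 (12): add — endpoints in different components.
Edges rejected before the tree was complete: 1.

1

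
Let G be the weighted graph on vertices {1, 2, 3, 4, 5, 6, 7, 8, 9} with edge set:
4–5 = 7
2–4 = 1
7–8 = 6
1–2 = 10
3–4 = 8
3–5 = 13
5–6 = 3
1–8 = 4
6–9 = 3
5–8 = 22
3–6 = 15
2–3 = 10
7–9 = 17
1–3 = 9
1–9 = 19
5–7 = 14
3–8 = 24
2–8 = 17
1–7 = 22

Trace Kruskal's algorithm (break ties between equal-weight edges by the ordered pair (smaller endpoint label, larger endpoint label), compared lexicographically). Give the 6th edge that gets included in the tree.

Kruskal: consider edges lightest-first.
2–4 (1): add — endpoints in different components.
5–6 (3): add — endpoints in different components.
6–9 (3): add — endpoints in different components.
1–8 (4): add — endpoints in different components.
7–8 (6): add — endpoints in different components.
4–5 (7): add — endpoints in different components.
3–4 (8): add — endpoints in different components.
1–3 (9): add — endpoints in different components.
The 6th edge added is 4–5.

4-5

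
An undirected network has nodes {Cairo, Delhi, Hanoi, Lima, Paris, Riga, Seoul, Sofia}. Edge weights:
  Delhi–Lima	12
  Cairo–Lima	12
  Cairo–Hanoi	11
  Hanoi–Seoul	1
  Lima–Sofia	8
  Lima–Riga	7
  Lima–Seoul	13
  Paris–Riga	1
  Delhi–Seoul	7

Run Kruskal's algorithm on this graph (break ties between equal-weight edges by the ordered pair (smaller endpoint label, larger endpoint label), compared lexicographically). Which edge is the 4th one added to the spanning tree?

Lima-Riga

Kruskal: consider edges lightest-first.
Hanoi–Seoul (1): add — endpoints in different components.
Paris–Riga (1): add — endpoints in different components.
Delhi–Seoul (7): add — endpoints in different components.
Lima–Riga (7): add — endpoints in different components.
Lima–Sofia (8): add — endpoints in different components.
Cairo–Hanoi (11): add — endpoints in different components.
Cairo–Lima (12): add — endpoints in different components.
The 4th edge added is Lima–Riga.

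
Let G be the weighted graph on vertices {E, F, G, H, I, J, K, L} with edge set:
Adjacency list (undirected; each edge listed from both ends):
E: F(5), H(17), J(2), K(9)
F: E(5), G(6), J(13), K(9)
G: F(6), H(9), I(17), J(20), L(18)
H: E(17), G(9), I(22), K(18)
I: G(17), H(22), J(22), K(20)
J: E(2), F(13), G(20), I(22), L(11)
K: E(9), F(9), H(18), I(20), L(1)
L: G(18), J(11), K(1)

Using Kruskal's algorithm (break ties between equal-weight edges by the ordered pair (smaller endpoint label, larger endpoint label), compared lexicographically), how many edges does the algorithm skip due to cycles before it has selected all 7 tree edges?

4

Kruskal: consider edges lightest-first.
K—L (1): add — endpoints in different components.
E—J (2): add — endpoints in different components.
E—F (5): add — endpoints in different components.
F—G (6): add — endpoints in different components.
E—K (9): add — endpoints in different components.
F—K (9): skip — F and K already connected.
G—H (9): add — endpoints in different components.
J—L (11): skip — J and L already connected.
F—J (13): skip — F and J already connected.
E—H (17): skip — E and H already connected.
G—I (17): add — endpoints in different components.
Edges rejected before the tree was complete: 4.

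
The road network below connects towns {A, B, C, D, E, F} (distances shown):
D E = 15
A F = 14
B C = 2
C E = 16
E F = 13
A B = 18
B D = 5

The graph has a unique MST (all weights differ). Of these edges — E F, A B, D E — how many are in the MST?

2

Kruskal: consider edges lightest-first.
B C (2): add — endpoints in different components.
B D (5): add — endpoints in different components.
E F (13): add — endpoints in different components.
A F (14): add — endpoints in different components.
D E (15): add — endpoints in different components.
MST edge set: {B C, B D, E F, A F, D E}.
Of the listed edges, {E F, D E} are in the MST → 2.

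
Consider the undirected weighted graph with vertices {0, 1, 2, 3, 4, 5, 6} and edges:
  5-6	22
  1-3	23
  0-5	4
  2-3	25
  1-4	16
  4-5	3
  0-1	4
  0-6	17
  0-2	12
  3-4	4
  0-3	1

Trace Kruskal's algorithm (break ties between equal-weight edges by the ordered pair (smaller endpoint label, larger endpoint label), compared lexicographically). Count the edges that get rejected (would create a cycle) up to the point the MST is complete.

Kruskal: consider edges lightest-first.
0-3 (1): add. Components now {0,3} {1} {2} {4} {5} {6}
4-5 (3): add. Components now {0,3} {1} {2} {4,5} {6}
0-1 (4): add. Components now {0,1,3} {2} {4,5} {6}
0-5 (4): add. Components now {0,1,3,4,5} {2} {6}
3-4 (4): skip — 3 and 4 already connected.
0-2 (12): add. Components now {0,1,2,3,4,5} {6}
1-4 (16): skip — 1 and 4 already connected.
0-6 (17): add. Components now {0,1,2,3,4,5,6}
Edges rejected before the tree was complete: 2.

2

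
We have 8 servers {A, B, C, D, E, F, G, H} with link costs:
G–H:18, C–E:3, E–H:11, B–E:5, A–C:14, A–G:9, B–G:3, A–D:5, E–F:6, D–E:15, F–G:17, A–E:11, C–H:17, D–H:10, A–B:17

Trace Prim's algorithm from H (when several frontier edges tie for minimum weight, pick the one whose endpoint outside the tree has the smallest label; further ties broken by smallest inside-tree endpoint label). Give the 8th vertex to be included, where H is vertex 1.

Prim's algorithm from H:
Step 1: cheapest edge leaving the tree is D–H (10); add D.
Step 2: cheapest edge leaving the tree is A–D (5); add A.
Step 3: cheapest edge leaving the tree is A–G (9); add G.
Step 4: cheapest edge leaving the tree is B–G (3); add B.
Step 5: cheapest edge leaving the tree is B–E (5); add E.
Step 6: cheapest edge leaving the tree is C–E (3); add C.
Step 7: cheapest edge leaving the tree is E–F (6); add F.
Vertex order: H, D, A, G, B, E, C, F. The 8th vertex is F.

F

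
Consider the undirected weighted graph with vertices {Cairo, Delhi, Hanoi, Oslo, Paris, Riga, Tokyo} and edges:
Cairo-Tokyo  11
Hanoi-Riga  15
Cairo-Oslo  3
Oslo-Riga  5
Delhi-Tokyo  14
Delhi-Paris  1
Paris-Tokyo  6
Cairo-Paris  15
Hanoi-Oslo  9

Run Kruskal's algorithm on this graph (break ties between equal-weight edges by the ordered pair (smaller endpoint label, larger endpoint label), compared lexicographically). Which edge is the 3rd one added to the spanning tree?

Oslo-Riga

Kruskal's algorithm — process edges by increasing weight (ties by edge label):
Delhi-Paris (1): add. Components now {Oslo} {Delhi,Paris} {Tokyo} {Riga} {Hanoi} {Cairo}
Cairo-Oslo (3): add. Components now {Cairo,Oslo} {Delhi,Paris} {Tokyo} {Riga} {Hanoi}
Oslo-Riga (5): add. Components now {Cairo,Oslo,Riga} {Delhi,Paris} {Tokyo} {Hanoi}
Paris-Tokyo (6): add. Components now {Cairo,Oslo,Riga} {Delhi,Paris,Tokyo} {Hanoi}
Hanoi-Oslo (9): add. Components now {Cairo,Hanoi,Oslo,Riga} {Delhi,Paris,Tokyo}
Cairo-Tokyo (11): add. Components now {Cairo,Delhi,Hanoi,Oslo,Paris,Riga,Tokyo}
The 3rd edge added is Oslo-Riga.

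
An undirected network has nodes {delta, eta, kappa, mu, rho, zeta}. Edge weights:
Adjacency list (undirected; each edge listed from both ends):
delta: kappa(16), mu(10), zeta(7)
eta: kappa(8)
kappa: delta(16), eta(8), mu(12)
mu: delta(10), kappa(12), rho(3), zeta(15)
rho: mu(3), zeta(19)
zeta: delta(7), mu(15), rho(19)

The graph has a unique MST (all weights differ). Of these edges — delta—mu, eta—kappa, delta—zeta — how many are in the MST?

Kruskal: consider edges lightest-first.
mu—rho (3): add. Components now {mu,rho} {eta} {delta} {kappa} {zeta}
delta—zeta (7): add. Components now {mu,rho} {eta} {delta,zeta} {kappa}
eta—kappa (8): add. Components now {mu,rho} {eta,kappa} {delta,zeta}
delta—mu (10): add. Components now {delta,mu,rho,zeta} {eta,kappa}
kappa—mu (12): add. Components now {delta,eta,kappa,mu,rho,zeta}
MST edge set: {mu—rho, delta—zeta, eta—kappa, delta—mu, kappa—mu}.
Of the listed edges, {delta—mu, eta—kappa, delta—zeta} are in the MST → 3.

3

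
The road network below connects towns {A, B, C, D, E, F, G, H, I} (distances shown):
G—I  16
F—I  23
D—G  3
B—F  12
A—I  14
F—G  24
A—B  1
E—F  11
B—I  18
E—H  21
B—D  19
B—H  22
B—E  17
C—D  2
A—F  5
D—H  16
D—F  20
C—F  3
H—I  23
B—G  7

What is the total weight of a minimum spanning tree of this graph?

55

Grow the tree from H using Prim:
Step 1: cheapest edge leaving the tree is D—H (16); add D.
Step 2: cheapest edge leaving the tree is C—D (2); add C.
Step 3: cheapest edge leaving the tree is C—F (3); add F.
Step 4: cheapest edge leaving the tree is D—G (3); add G.
Step 5: cheapest edge leaving the tree is A—F (5); add A.
Step 6: cheapest edge leaving the tree is A—B (1); add B.
Step 7: cheapest edge leaving the tree is E—F (11); add E.
Step 8: cheapest edge leaving the tree is A—I (14); add I.
MST edges: D—H, C—D, C—F, D—G, A—F, A—B, E—F, A—I; total weight 16+2+3+3+5+1+11+14 = 55.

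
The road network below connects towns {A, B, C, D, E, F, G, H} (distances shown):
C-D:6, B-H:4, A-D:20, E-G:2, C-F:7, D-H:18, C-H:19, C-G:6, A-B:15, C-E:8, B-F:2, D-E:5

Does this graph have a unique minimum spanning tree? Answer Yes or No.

Sort edges by weight, then run Kruskal:
B-F (2): add — endpoints in different components.
E-G (2): add — endpoints in different components.
B-H (4): add — endpoints in different components.
D-E (5): add — endpoints in different components.
C-D (6): add — endpoints in different components.
C-G (6): skip — C and G already connected.
C-F (7): add — endpoints in different components.
C-E (8): skip — C and E already connected.
A-B (15): add — endpoints in different components.
Non-tree edge C-G has weight 6, equal to the heaviest edge on its tree cycle — swapping gives another MST of the same weight. Not unique.

No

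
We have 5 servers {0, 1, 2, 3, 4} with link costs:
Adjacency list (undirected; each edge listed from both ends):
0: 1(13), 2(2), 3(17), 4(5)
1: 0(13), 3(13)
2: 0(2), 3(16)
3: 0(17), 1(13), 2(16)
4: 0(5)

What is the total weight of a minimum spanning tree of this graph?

33

Grow the tree from 3 using Prim:
Step 1: frontier [1—3 13, 2—3 16, 0—3 17] → take 1—3 (13); add 1.
Step 2: frontier [0—1 13, 2—3 16, 0—3 17] → take 0—1 (13); add 0.
Step 3: frontier [0—2 2, 0—4 5, 2—3 16] → take 0—2 (2); add 2.
Step 4: frontier [0—4 5] → take 0—4 (5); add 4.
MST edges: 1—3, 0—1, 0—2, 0—4; total weight 13+13+2+5 = 33.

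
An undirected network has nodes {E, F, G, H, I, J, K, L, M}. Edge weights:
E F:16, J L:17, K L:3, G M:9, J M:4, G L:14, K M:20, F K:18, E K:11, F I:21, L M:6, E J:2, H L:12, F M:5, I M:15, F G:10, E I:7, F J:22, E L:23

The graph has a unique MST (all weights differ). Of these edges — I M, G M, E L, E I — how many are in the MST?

Kruskal: consider edges lightest-first.
E J (2): add — endpoints in different components.
K L (3): add — endpoints in different components.
J M (4): add — endpoints in different components.
F M (5): add — endpoints in different components.
L M (6): add — endpoints in different components.
E I (7): add — endpoints in different components.
G M (9): add — endpoints in different components.
F G (10): skip — F and G already connected.
E K (11): skip — E and K already connected.
H L (12): add — endpoints in different components.
MST edge set: {E J, K L, J M, F M, L M, E I, G M, H L}.
Of the listed edges, {G M, E I} are in the MST → 2.

2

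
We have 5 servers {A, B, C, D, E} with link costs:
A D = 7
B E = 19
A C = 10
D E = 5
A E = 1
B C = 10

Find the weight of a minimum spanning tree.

26

Kruskal's algorithm — process edges by increasing weight (ties by edge label):
A E (1): add — endpoints in different components.
D E (5): add — endpoints in different components.
A D (7): skip — A and D already connected.
A C (10): add — endpoints in different components.
B C (10): add — endpoints in different components.
MST edges: A E, D E, A C, B C; total weight 1+5+10+10 = 26.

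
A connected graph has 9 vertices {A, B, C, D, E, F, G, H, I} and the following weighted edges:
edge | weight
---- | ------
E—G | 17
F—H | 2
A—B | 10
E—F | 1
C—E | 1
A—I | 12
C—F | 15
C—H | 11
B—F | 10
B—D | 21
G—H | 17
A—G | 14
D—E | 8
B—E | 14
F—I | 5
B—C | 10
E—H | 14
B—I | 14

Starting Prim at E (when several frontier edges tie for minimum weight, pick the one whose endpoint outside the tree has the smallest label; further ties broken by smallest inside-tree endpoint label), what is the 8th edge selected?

Prim, starting at E.
Step 1: cheapest edge leaving the tree is C—E (1); add C.
Step 2: cheapest edge leaving the tree is E—F (1); add F.
Step 3: cheapest edge leaving the tree is F—H (2); add H.
Step 4: cheapest edge leaving the tree is F—I (5); add I.
Step 5: cheapest edge leaving the tree is D—E (8); add D.
Step 6: cheapest edge leaving the tree is B—C (10); add B.
Step 7: cheapest edge leaving the tree is A—B (10); add A.
Step 8: cheapest edge leaving the tree is A—G (14); add G.
The 8th edge added is A—G.

A-G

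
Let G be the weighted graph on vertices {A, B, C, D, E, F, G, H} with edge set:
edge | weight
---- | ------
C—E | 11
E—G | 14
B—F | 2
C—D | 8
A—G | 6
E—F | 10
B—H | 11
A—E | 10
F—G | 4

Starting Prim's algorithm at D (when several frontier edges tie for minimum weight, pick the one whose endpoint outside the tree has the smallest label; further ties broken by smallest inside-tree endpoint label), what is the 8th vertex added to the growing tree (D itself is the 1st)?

H

Prim's algorithm from D:
Step 1: cheapest edge leaving the tree is C—D (8); add C.
Step 2: cheapest edge leaving the tree is C—E (11); add E.
Step 3: cheapest edge leaving the tree is A—E (10); add A.
Step 4: cheapest edge leaving the tree is A—G (6); add G.
Step 5: cheapest edge leaving the tree is F—G (4); add F.
Step 6: cheapest edge leaving the tree is B—F (2); add B.
Step 7: cheapest edge leaving the tree is B—H (11); add H.
Vertex order: D, C, E, A, G, F, B, H. The 8th vertex is H.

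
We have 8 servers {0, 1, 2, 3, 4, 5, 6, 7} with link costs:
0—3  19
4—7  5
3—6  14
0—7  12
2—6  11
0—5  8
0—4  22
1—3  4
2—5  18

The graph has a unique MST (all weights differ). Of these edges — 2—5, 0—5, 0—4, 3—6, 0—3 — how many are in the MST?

Sort edges by weight, then run Kruskal:
1—3 (4): add — endpoints in different components.
4—7 (5): add — endpoints in different components.
0—5 (8): add — endpoints in different components.
2—6 (11): add — endpoints in different components.
0—7 (12): add — endpoints in different components.
3—6 (14): add — endpoints in different components.
2—5 (18): add — endpoints in different components.
MST edge set: {1—3, 4—7, 0—5, 2—6, 0—7, 3—6, 2—5}.
Of the listed edges, {2—5, 0—5, 3—6} are in the MST → 3.

3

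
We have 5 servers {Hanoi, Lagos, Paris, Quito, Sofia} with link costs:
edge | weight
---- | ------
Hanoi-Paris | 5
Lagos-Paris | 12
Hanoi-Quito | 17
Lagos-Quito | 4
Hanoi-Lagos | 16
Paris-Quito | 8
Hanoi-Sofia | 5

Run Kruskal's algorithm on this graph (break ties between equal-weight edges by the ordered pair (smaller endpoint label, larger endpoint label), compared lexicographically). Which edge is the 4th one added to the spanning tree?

Kruskal's algorithm — process edges by increasing weight (ties by edge label):
Lagos-Quito (4): add. Components now {Lagos,Quito} {Paris} {Hanoi} {Sofia}
Hanoi-Paris (5): add. Components now {Lagos,Quito} {Hanoi,Paris} {Sofia}
Hanoi-Sofia (5): add. Components now {Lagos,Quito} {Hanoi,Paris,Sofia}
Paris-Quito (8): add. Components now {Hanoi,Lagos,Paris,Quito,Sofia}
The 4th edge added is Paris-Quito.

Paris-Quito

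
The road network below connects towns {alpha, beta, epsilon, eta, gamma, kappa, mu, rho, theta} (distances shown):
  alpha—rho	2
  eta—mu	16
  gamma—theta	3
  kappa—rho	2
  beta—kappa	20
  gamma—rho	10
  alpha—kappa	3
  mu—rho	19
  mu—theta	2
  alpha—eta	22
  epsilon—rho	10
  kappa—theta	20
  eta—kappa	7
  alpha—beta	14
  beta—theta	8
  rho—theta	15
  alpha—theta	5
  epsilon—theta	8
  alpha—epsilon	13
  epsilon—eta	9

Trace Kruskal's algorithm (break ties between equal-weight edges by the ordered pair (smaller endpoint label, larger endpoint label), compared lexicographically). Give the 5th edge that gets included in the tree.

Kruskal: consider edges lightest-first.
alpha—rho (2): add — endpoints in different components.
kappa—rho (2): add — endpoints in different components.
mu—theta (2): add — endpoints in different components.
alpha—kappa (3): skip — alpha and kappa already connected.
gamma—theta (3): add — endpoints in different components.
alpha—theta (5): add — endpoints in different components.
eta—kappa (7): add — endpoints in different components.
beta—theta (8): add — endpoints in different components.
epsilon—theta (8): add — endpoints in different components.
The 5th edge added is alpha—theta.

alpha-theta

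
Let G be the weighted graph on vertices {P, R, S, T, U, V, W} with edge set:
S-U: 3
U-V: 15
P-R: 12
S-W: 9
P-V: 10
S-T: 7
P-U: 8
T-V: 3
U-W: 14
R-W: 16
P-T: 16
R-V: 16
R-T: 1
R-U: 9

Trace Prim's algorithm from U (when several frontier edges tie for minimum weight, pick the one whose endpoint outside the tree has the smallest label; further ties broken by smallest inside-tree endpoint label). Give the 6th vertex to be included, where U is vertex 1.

P

Grow the tree from U using Prim:
Step 1: frontier [S-U 3, P-U 8, R-U 9, U-W 14, U-V 15] → take S-U (3); add S.
Step 2: frontier [S-T 7, S-W 9, P-U 8, R-U 9, U-W 14, U-V 15] → take S-T (7); add T.
Step 3: frontier [S-W 9, R-T 1, T-V 3, P-T 16, P-U 8, R-U 9, U-W 14, U-V 15] → take R-T (1); add R.
Step 4: frontier [P-R 12, R-V 16, R-W 16, S-W 9, T-V 3, P-T 16, P-U 8, U-W 14, U-V 15] → take T-V (3); add V.
Step 5: frontier [P-R 12, R-W 16, S-W 9, P-T 16, P-U 8, U-W 14, P-V 10] → take P-U (8); add P.
Step 6: frontier [R-W 16, S-W 9, U-W 14] → take S-W (9); add W.
Vertex order: U, S, T, R, V, P, W. The 6th vertex is P.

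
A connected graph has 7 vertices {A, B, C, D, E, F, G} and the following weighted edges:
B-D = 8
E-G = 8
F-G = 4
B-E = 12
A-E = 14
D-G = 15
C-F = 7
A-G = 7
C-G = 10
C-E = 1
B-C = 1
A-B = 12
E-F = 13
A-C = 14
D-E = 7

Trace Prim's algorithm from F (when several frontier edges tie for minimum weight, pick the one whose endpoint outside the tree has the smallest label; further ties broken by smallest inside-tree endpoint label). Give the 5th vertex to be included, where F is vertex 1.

Prim's algorithm from F:
Step 1: cheapest edge leaving the tree is F-G (4); add G.
Step 2: cheapest edge leaving the tree is A-G (7); add A.
Step 3: cheapest edge leaving the tree is C-F (7); add C.
Step 4: cheapest edge leaving the tree is B-C (1); add B.
Step 5: cheapest edge leaving the tree is C-E (1); add E.
Step 6: cheapest edge leaving the tree is D-E (7); add D.
Vertex order: F, G, A, C, B, E, D. The 5th vertex is B.

B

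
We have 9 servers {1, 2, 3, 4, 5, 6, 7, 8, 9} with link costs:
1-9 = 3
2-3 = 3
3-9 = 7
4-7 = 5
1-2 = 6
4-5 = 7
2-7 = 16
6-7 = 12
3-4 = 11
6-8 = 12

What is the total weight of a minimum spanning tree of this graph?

59

Sort edges by weight, then run Kruskal:
1-9 (3): add — endpoints in different components.
2-3 (3): add — endpoints in different components.
4-7 (5): add — endpoints in different components.
1-2 (6): add — endpoints in different components.
3-9 (7): skip — 3 and 9 already connected.
4-5 (7): add — endpoints in different components.
3-4 (11): add — endpoints in different components.
6-7 (12): add — endpoints in different components.
6-8 (12): add — endpoints in different components.
MST edges: 1-9, 2-3, 4-7, 1-2, 4-5, 3-4, 6-7, 6-8; total weight 3+3+5+6+7+11+12+12 = 59.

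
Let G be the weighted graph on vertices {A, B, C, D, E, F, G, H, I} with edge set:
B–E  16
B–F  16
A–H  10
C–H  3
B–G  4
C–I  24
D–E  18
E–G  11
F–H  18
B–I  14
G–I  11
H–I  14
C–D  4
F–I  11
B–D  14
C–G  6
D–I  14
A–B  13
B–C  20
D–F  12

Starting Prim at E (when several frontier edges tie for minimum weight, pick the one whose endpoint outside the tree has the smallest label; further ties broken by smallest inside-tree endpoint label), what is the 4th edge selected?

C-H

Grow the tree from E using Prim:
Step 1: cheapest edge leaving the tree is E–G (11); add G.
Step 2: cheapest edge leaving the tree is B–G (4); add B.
Step 3: cheapest edge leaving the tree is C–G (6); add C.
Step 4: cheapest edge leaving the tree is C–H (3); add H.
Step 5: cheapest edge leaving the tree is C–D (4); add D.
Step 6: cheapest edge leaving the tree is A–H (10); add A.
Step 7: cheapest edge leaving the tree is G–I (11); add I.
Step 8: cheapest edge leaving the tree is F–I (11); add F.
The 4th edge added is C–H.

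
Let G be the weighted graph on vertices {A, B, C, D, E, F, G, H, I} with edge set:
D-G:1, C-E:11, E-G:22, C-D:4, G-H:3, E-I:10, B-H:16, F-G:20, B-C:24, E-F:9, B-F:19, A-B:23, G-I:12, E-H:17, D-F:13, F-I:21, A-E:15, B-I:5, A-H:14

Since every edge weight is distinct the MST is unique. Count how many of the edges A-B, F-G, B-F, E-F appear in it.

1

Sort edges by weight, then run Kruskal:
D-G (1): add — endpoints in different components.
G-H (3): add — endpoints in different components.
C-D (4): add — endpoints in different components.
B-I (5): add — endpoints in different components.
E-F (9): add — endpoints in different components.
E-I (10): add — endpoints in different components.
C-E (11): add — endpoints in different components.
G-I (12): skip — G and I already connected.
D-F (13): skip — D and F already connected.
A-H (14): add — endpoints in different components.
MST edge set: {D-G, G-H, C-D, B-I, E-F, E-I, C-E, A-H}.
Of the listed edges, {E-F} are in the MST → 1.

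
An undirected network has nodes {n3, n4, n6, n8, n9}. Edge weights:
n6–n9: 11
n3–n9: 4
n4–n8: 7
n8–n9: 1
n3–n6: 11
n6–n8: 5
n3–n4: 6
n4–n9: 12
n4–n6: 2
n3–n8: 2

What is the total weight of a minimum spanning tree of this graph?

10

Grow the tree from n6 using Prim:
Step 1: frontier [n4–n6 2, n6–n8 5, n3–n6 11, n6–n9 11] → take n4–n6 (2); add n4.
Step 2: frontier [n3–n4 6, n4–n8 7, n4–n9 12, n6–n8 5, n3–n6 11, n6–n9 11] → take n6–n8 (5); add n8.
Step 3: frontier [n3–n4 6, n4–n9 12, n3–n6 11, n6–n9 11, n8–n9 1, n3–n8 2] → take n8–n9 (1); add n9.
Step 4: frontier [n3–n4 6, n3–n6 11, n3–n8 2, n3–n9 4] → take n3–n8 (2); add n3.
MST edges: n4–n6, n6–n8, n8–n9, n3–n8; total weight 2+5+1+2 = 10.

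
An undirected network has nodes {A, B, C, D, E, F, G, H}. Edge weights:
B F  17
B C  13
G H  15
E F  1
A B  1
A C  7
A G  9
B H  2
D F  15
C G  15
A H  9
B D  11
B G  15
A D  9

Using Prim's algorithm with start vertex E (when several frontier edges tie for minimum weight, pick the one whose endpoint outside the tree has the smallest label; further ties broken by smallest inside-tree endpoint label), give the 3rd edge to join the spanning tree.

Prim, starting at E.
Step 1: cheapest edge leaving the tree is E F (1); add F.
Step 2: cheapest edge leaving the tree is D F (15); add D.
Step 3: cheapest edge leaving the tree is A D (9); add A.
Step 4: cheapest edge leaving the tree is A B (1); add B.
Step 5: cheapest edge leaving the tree is B H (2); add H.
Step 6: cheapest edge leaving the tree is A C (7); add C.
Step 7: cheapest edge leaving the tree is A G (9); add G.
The 3rd edge added is A D.

A-D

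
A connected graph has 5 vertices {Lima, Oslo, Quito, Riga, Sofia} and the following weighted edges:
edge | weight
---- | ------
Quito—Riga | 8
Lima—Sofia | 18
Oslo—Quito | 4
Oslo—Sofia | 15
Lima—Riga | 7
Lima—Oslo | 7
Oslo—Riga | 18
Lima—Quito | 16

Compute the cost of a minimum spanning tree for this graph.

Kruskal's algorithm — process edges by increasing weight (ties by edge label):
Oslo—Quito (4): add — endpoints in different components.
Lima—Oslo (7): add — endpoints in different components.
Lima—Riga (7): add — endpoints in different components.
Quito—Riga (8): skip — Riga and Quito already connected.
Oslo—Sofia (15): add — endpoints in different components.
MST edges: Oslo—Quito, Lima—Oslo, Lima—Riga, Oslo—Sofia; total weight 4+7+7+15 = 33.

33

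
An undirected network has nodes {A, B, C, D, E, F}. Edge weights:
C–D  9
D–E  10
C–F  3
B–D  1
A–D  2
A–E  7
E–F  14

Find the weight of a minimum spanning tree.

22

Kruskal's algorithm — process edges by increasing weight (ties by edge label):
B–D (1): add. Components now {A} {B,D} {C} {E} {F}
A–D (2): add. Components now {A,B,D} {C} {E} {F}
C–F (3): add. Components now {A,B,D} {C,F} {E}
A–E (7): add. Components now {A,B,D,E} {C,F}
C–D (9): add. Components now {A,B,C,D,E,F}
MST edges: B–D, A–D, C–F, A–E, C–D; total weight 1+2+3+7+9 = 22.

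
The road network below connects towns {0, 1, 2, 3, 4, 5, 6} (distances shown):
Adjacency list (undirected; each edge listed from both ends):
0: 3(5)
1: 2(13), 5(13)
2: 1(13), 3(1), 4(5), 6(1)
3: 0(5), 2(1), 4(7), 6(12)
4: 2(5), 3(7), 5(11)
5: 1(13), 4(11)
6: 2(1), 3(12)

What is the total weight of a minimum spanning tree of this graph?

36

Sort edges by weight, then run Kruskal:
2–3 (1): add — endpoints in different components.
2–6 (1): add — endpoints in different components.
0–3 (5): add — endpoints in different components.
2–4 (5): add — endpoints in different components.
3–4 (7): skip — 3 and 4 already connected.
4–5 (11): add — endpoints in different components.
3–6 (12): skip — 3 and 6 already connected.
1–2 (13): add — endpoints in different components.
MST edges: 2–3, 2–6, 0–3, 2–4, 4–5, 1–2; total weight 1+1+5+5+11+13 = 36.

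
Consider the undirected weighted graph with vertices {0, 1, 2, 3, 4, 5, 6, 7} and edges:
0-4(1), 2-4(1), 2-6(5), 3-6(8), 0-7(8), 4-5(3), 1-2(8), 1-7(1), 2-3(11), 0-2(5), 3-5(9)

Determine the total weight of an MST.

Prim, starting at 0.
Step 1: frontier [0-4 1, 0-2 5, 0-7 8] → take 0-4 (1); add 4.
Step 2: frontier [0-2 5, 0-7 8, 2-4 1, 4-5 3] → take 2-4 (1); add 2.
Step 3: frontier [0-7 8, 2-6 5, 1-2 8, 2-3 11, 4-5 3] → take 4-5 (3); add 5.
Step 4: frontier [0-7 8, 2-6 5, 1-2 8, 2-3 11, 3-5 9] → take 2-6 (5); add 6.
Step 5: frontier [0-7 8, 1-2 8, 2-3 11, 3-5 9, 3-6 8] → take 1-2 (8); add 1.
Step 6: frontier [0-7 8, 1-7 1, 2-3 11, 3-5 9, 3-6 8] → take 1-7 (1); add 7.
Step 7: frontier [2-3 11, 3-5 9, 3-6 8] → take 3-6 (8); add 3.
MST edges: 0-4, 2-4, 4-5, 2-6, 1-2, 1-7, 3-6; total weight 1+1+3+5+8+1+8 = 27.

27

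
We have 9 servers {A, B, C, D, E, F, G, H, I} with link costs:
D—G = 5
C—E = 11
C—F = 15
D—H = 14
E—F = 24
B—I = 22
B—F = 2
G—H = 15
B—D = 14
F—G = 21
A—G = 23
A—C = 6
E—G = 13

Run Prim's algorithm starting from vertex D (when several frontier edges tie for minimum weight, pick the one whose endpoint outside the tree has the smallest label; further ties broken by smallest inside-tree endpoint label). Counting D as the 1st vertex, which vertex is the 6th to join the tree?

Grow the tree from D using Prim:
Step 1: cheapest edge leaving the tree is D—G (5); add G.
Step 2: cheapest edge leaving the tree is E—G (13); add E.
Step 3: cheapest edge leaving the tree is C—E (11); add C.
Step 4: cheapest edge leaving the tree is A—C (6); add A.
Step 5: cheapest edge leaving the tree is B—D (14); add B.
Step 6: cheapest edge leaving the tree is B—F (2); add F.
Step 7: cheapest edge leaving the tree is D—H (14); add H.
Step 8: cheapest edge leaving the tree is B—I (22); add I.
Vertex order: D, G, E, C, A, B, F, H, I. The 6th vertex is B.

B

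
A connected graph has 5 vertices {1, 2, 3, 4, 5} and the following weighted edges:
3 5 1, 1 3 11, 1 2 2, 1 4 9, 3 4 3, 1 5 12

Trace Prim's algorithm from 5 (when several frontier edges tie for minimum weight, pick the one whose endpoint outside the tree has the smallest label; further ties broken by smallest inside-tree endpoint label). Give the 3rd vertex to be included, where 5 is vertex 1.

4

Prim, starting at 5.
Step 1: frontier [3 5 1, 1 5 12] → take 3 5 (1); add 3.
Step 2: frontier [3 4 3, 1 3 11, 1 5 12] → take 3 4 (3); add 4.
Step 3: frontier [1 3 11, 1 4 9, 1 5 12] → take 1 4 (9); add 1.
Step 4: frontier [1 2 2] → take 1 2 (2); add 2.
Vertex order: 5, 3, 4, 1, 2. The 3rd vertex is 4.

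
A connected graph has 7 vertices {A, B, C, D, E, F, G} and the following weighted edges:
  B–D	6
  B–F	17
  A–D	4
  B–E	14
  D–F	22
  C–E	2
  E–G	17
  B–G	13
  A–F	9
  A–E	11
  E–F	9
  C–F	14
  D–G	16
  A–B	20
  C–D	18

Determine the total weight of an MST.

43

Sort edges by weight, then run Kruskal:
C–E (2): add — endpoints in different components.
A–D (4): add — endpoints in different components.
B–D (6): add — endpoints in different components.
A–F (9): add — endpoints in different components.
E–F (9): add — endpoints in different components.
A–E (11): skip — A and E already connected.
B–G (13): add — endpoints in different components.
MST edges: C–E, A–D, B–D, A–F, E–F, B–G; total weight 2+4+6+9+9+13 = 43.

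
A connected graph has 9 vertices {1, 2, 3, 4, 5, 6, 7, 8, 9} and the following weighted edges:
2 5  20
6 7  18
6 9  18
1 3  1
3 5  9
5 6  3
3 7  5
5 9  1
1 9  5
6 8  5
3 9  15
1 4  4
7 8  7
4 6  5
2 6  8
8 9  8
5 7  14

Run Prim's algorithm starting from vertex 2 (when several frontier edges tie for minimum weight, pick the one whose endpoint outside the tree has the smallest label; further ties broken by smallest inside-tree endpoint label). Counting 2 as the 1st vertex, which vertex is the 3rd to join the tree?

5

Prim's algorithm from 2:
Step 1: cheapest edge leaving the tree is 2 6 (8); add 6.
Step 2: cheapest edge leaving the tree is 5 6 (3); add 5.
Step 3: cheapest edge leaving the tree is 5 9 (1); add 9.
Step 4: cheapest edge leaving the tree is 1 9 (5); add 1.
Step 5: cheapest edge leaving the tree is 1 3 (1); add 3.
Step 6: cheapest edge leaving the tree is 1 4 (4); add 4.
Step 7: cheapest edge leaving the tree is 3 7 (5); add 7.
Step 8: cheapest edge leaving the tree is 6 8 (5); add 8.
Vertex order: 2, 6, 5, 9, 1, 3, 4, 7, 8. The 3rd vertex is 5.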